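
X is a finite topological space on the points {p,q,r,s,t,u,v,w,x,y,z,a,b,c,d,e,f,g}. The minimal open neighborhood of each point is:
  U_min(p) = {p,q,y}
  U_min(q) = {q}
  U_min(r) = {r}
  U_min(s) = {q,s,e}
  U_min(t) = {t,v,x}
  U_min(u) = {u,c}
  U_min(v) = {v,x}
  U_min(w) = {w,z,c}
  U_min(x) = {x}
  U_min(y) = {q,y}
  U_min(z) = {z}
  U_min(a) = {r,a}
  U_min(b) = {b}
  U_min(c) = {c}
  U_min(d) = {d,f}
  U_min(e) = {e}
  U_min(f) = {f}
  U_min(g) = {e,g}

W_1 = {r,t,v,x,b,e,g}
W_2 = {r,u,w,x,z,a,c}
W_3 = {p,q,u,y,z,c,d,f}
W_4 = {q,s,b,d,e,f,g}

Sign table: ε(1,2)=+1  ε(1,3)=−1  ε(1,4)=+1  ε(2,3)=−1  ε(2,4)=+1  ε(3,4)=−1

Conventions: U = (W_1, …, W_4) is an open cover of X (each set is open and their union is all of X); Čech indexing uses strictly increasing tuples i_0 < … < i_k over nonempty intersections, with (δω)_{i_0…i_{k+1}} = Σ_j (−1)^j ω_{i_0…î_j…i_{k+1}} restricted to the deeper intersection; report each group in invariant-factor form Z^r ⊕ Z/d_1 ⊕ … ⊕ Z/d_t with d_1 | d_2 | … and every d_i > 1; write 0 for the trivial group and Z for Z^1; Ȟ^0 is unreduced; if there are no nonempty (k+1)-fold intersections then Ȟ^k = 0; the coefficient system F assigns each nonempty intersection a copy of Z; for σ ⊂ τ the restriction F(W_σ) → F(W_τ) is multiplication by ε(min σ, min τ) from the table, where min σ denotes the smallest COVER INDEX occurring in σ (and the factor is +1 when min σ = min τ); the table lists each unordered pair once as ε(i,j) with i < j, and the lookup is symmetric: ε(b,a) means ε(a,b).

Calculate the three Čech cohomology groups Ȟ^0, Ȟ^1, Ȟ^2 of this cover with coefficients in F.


Ȟ^0 = Z; Ȟ^1 = Z; Ȟ^2 = 0

nerve of the cover:
  W12={r,x} W14={b,e,g} W23={u,z,c} W34={q,d,f}
C dims 4,4; δ0: rk 3, SNF 1^3
Ȟ^0 = (4 − 3) − 0 = 1, so Ȟ^0 ≅ Z
Ȟ^1 = (4 − 0) − 3 = 1, so Ȟ^1 ≅ Z
Ȟ^2 = (0 − 0) − 0 = 0, so Ȟ^2 ≅ 0


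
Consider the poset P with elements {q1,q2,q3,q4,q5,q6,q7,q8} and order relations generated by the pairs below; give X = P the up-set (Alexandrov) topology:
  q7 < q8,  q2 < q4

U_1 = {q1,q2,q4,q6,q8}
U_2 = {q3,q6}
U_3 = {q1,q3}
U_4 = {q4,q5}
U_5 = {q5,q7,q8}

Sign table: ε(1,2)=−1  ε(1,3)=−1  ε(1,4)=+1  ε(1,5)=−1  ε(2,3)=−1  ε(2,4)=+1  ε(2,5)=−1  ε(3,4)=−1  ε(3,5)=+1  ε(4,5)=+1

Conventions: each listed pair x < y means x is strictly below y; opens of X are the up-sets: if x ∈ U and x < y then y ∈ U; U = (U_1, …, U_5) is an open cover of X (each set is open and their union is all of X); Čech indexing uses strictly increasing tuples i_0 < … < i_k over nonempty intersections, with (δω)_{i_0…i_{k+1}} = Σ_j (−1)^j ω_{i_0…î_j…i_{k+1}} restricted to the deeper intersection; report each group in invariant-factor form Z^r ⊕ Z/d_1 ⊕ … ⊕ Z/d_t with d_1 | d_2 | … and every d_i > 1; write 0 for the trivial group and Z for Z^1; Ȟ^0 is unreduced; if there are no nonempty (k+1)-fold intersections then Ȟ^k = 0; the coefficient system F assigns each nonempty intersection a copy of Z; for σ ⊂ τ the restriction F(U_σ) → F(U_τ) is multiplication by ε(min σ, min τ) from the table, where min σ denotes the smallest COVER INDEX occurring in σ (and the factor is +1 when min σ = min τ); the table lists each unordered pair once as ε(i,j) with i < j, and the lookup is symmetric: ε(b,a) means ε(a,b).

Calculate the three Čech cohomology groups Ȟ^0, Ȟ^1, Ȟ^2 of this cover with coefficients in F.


Ȟ^0 ≅ 0, Ȟ^1 ≅ Z ⊕ Z/2, Ȟ^2 ≅ 0

nerve simplices:
  U12={q6} U13={q1} U14={q4} U15={q8} U23={q3} U45={q5}
C dims 5,6; δ0: rk 5, SNF 1^4·2
degree 0: 5−5−0 = 0 → Ȟ^0 ≅ 0
degree 1: 6−0−5 = 1 plus torsion [2] → Ȟ^1 ≅ Z ⊕ Z/2
degree 2: 0−0−0 = 0 → Ȟ^2 ≅ 0


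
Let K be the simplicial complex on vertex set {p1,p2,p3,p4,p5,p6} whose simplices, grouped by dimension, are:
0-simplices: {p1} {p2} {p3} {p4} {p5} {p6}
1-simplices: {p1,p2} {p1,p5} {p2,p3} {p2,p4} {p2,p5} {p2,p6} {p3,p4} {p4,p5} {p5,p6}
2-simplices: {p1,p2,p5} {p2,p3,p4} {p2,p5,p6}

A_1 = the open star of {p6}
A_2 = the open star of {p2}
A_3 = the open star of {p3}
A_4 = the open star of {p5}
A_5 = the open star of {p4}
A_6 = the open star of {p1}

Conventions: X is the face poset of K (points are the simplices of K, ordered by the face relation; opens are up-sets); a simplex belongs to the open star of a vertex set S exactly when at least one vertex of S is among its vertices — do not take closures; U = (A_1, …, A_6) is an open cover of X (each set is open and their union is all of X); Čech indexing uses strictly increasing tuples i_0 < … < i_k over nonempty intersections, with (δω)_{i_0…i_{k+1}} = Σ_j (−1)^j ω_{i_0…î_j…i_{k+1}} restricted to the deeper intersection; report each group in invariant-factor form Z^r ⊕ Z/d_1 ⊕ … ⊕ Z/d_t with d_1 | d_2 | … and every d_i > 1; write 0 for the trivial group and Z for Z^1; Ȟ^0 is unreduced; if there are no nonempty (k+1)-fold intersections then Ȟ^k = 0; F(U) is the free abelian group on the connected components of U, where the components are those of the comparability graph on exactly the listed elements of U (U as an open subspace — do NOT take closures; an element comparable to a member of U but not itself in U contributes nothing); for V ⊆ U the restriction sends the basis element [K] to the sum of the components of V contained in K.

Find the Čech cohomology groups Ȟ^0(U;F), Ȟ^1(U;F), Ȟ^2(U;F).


nonempty overlaps:
  A1={{p6},{p2,p6},{p5,p6},{p2,p5,p6}} A2={{p2},{p1,p2},{p2,p3},{p2,p4},{p2,p5},{p2,p6},{p1,p2,p5},{p2,p3,p4},{p2,p5,p6}} A3={{p3},{p2,p3},{p3,p4},{p2,p3,p4}} A4={{p5},{p1,p5},{p2,p5},{p4,p5},{p5,p6},{p1,p2,p5},{p2,p5,p6}} A5={{p4},{p2,p4},{p3,p4},{p4,p5},{p2,p3,p4}} A6={{p1},{p1,p2},{p1,p5},{p1,p2,p5}}
  A12={{p2,p6},{p2,p5,p6}} A14={{p5,p6},{p2,p5,p6}} A23={{p2,p3},{p2,p3,p4}} A24={{p2,p5},{p1,p2,p5},{p2,p5,p6}} A25={{p2,p4},{p2,p3,p4}} A26={{p1,p2},{p1,p2,p5}} A35={{p3,p4},{p2,p3,p4}} A45={{p4,p5}} A46={{p1,p5},{p1,p2,p5}}
  A124={{p2,p5,p6}} A235={{p2,p3,p4}} A246={{p1,p2,p5}}
components per intersection:
  A1: {{p6},{p2,p6},{p5,p6},{p2,p5,p6}}
  A2: {{p2},{p1,p2},{p2,p3},{p2,p4},{p2,p5},{p2,p6},{p1,p2,p5},{p2,p3,p4},{p2,p5,p6}}
  A3: {{p3},{p2,p3},{p3,p4},{p2,p3,p4}}
  A4: {{p5},{p1,p5},{p2,p5},{p4,p5},{p5,p6},{p1,p2,p5},{p2,p5,p6}}
  A5: {{p4},{p2,p4},{p3,p4},{p4,p5},{p2,p3,p4}}
  A6: {{p1},{p1,p2},{p1,p5},{p1,p2,p5}}
  A12: {{p2,p6},{p2,p5,p6}}
  A14: {{p5,p6},{p2,p5,p6}}
  A23: {{p2,p3},{p2,p3,p4}}
  A24: {{p2,p5},{p1,p2,p5},{p2,p5,p6}}
  A25: {{p2,p4},{p2,p3,p4}}
  A26: {{p1,p2},{p1,p2,p5}}
  A35: {{p3,p4},{p2,p3,p4}}
  A45: {{p4,p5}}
  A46: {{p1,p5},{p1,p2,p5}}
  A124: {{p2,p5,p6}}
  A235: {{p2,p3,p4}}
  A246: {{p1,p2,p5}}
C dims 6,9,3; δ0: rk 5, SNF 1^5; δ1: rk 3, SNF 1^3
degree 0: 6−5−0 = 1 → Ȟ^0 ≅ Z
degree 1: 9−3−5 = 1 → Ȟ^1 ≅ Z
degree 2: 3−0−3 = 0 → Ȟ^2 ≅ 0

Ȟ^0(U;F) ≅ Z; Ȟ^1(U;F) ≅ Z; Ȟ^2(U;F) ≅ 0


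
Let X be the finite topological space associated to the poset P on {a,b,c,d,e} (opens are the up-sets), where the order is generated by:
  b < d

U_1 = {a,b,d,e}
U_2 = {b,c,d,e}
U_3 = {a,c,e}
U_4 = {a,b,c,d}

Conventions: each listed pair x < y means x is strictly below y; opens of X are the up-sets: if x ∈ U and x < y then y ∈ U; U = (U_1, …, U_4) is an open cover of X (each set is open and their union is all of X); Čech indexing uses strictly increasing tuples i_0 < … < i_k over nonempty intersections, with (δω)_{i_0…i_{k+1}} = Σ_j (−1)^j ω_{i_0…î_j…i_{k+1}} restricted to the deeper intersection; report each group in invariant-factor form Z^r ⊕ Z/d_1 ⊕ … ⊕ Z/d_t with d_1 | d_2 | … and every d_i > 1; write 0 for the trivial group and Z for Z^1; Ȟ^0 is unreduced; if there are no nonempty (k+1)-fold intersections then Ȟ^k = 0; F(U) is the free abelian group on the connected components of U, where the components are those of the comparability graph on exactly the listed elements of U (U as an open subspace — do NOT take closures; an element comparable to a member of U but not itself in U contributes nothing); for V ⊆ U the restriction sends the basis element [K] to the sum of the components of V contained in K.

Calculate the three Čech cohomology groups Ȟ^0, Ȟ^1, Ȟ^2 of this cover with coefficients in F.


nonempty intersections:
  U12={b,d,e} U13={a,e} U14={a,b,d} U23={c,e} U24={b,c,d} U34={a,c}
  U123={e} U124={b,d} U134={a} U234={c}
components per intersection:
  U1: {a} {b,d} {e}
  U2: {b,d} {c} {e}
  U3: {a} {c} {e}
  U4: {a} {b,d} {c}
  U12: {b,d} {e}
  U13: {a} {e}
  U14: {a} {b,d}
  U23: {c} {e}
  U24: {b,d} {c}
  U34: {a} {c}
  U123: {e}
  U124: {b,d}
  U134: {a}
  U234: {c}
C dims 12,12,4; δ0: rk 8, SNF 1^8; δ1: rk 4, SNF 1^4
Ȟ^0: (12−8)−0=4 ⇒ Z^4
Ȟ^1: (12−4)−8=0 ⇒ 0
Ȟ^2: (4−0)−4=0 ⇒ 0

Ȟ^0 = Z^4,  Ȟ^1 = 0,  Ȟ^2 = 0


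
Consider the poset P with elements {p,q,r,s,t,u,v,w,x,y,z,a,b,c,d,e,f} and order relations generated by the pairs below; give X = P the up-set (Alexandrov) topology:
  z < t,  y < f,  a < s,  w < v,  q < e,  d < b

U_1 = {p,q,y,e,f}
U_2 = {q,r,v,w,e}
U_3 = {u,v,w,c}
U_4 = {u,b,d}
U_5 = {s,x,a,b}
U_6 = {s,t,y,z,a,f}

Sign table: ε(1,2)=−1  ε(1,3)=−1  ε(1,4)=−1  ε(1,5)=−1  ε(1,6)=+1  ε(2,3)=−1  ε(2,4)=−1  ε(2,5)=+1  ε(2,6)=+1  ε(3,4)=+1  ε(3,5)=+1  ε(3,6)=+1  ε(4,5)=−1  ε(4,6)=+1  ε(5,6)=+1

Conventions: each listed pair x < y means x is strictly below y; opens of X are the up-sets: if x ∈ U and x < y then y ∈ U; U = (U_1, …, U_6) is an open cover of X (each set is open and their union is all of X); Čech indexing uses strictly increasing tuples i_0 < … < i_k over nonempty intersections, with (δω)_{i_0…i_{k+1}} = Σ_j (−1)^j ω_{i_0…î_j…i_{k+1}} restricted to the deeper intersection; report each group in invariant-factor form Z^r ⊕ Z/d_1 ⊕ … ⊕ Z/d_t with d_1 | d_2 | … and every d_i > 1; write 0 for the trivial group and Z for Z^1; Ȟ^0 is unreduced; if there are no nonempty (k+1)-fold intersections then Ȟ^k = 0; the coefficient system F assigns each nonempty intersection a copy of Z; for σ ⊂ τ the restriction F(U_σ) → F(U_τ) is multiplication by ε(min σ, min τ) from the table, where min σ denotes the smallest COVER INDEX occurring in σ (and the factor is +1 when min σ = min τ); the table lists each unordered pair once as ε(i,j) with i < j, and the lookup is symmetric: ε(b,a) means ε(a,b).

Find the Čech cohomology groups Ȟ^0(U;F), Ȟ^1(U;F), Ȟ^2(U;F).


nerve simplices:
  U12={q,e} U16={y,f} U23={v,w} U34={u} U45={b} U56={s,a}
C dims 6,6; δ0: rk 6, SNF 1^5·2
degree 0: 6−6−0 = 0 → Ȟ^0 ≅ 0
degree 1: 6−0−6 = 0 plus torsion [2] → Ȟ^1 ≅ Z/2
degree 2: 0−0−0 = 0 → Ȟ^2 ≅ 0

Ȟ^0 ≅ 0, Ȟ^1 ≅ Z/2 and Ȟ^2 ≅ 0


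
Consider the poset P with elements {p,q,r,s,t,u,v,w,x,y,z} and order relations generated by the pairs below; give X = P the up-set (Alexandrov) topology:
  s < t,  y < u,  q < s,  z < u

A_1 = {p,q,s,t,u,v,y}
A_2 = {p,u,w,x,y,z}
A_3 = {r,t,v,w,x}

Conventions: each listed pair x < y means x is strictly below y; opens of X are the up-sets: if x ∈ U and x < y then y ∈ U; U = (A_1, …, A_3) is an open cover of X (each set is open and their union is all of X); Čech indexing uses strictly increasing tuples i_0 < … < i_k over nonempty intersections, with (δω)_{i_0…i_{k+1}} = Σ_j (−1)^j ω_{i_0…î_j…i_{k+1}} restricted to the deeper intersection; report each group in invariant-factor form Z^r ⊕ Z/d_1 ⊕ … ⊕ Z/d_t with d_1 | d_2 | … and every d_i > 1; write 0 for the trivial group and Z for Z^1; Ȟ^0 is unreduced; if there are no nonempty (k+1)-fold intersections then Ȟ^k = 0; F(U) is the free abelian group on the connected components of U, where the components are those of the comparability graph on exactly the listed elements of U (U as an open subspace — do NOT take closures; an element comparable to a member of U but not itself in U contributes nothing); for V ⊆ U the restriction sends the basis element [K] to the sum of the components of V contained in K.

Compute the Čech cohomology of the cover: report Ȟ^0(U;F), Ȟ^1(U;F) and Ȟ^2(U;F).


Ȟ^0(U;F) ≅ Z^7, Ȟ^1(U;F) ≅ 0, Ȟ^2(U;F) ≅ 0

cover nerve:
  A12={p,u,y} A13={t,v} A23={w,x}
components per intersection:
  A1: {p} {q,s,t} {u,y} {v}
  A2: {p} {u,y,z} {w} {x}
  A3: {r} {t} {v} {w} {x}
  A12: {p} {u,y}
  A13: {t} {v}
  A23: {w} {x}
C dims 13,6; δ0: rk 6, SNF 1^6
Ȟ^0: (13−6)−0=7 ⇒ Z^7
Ȟ^1: (6−0)−6=0 ⇒ 0
Ȟ^2: (0−0)−0=0 ⇒ 0


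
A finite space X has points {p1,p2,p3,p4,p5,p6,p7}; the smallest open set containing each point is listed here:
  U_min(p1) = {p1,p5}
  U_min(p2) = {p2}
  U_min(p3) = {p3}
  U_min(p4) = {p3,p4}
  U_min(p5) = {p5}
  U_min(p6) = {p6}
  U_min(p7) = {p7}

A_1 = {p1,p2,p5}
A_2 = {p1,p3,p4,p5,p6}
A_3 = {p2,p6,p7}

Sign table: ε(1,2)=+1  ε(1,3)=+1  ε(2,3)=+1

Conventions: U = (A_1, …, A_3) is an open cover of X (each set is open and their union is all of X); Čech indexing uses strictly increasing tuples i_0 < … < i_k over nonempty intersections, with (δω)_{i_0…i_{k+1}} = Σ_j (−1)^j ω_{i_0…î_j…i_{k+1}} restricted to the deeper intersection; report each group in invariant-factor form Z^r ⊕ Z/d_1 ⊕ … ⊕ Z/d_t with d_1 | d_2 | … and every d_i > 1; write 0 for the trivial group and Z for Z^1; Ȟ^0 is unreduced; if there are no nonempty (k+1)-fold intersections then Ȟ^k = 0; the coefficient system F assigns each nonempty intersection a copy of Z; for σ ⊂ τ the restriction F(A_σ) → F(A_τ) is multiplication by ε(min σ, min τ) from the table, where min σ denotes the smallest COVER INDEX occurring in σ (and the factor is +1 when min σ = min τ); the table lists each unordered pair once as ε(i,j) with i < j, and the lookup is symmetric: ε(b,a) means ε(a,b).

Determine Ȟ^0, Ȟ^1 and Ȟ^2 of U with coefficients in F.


Ȟ^0(U;F) ≅ Z; Ȟ^1(U;F) ≅ Z; Ȟ^2(U;F) ≅ 0

nerve simplices:
  A12={p1,p5} A13={p2} A23={p6}
C dims 3,3; δ0: rk 2, SNF 1^2
degree 0: 3−2−0 = 1 → Ȟ^0 ≅ Z
degree 1: 3−0−2 = 1 → Ȟ^1 ≅ Z
degree 2: 0−0−0 = 0 → Ȟ^2 ≅ 0


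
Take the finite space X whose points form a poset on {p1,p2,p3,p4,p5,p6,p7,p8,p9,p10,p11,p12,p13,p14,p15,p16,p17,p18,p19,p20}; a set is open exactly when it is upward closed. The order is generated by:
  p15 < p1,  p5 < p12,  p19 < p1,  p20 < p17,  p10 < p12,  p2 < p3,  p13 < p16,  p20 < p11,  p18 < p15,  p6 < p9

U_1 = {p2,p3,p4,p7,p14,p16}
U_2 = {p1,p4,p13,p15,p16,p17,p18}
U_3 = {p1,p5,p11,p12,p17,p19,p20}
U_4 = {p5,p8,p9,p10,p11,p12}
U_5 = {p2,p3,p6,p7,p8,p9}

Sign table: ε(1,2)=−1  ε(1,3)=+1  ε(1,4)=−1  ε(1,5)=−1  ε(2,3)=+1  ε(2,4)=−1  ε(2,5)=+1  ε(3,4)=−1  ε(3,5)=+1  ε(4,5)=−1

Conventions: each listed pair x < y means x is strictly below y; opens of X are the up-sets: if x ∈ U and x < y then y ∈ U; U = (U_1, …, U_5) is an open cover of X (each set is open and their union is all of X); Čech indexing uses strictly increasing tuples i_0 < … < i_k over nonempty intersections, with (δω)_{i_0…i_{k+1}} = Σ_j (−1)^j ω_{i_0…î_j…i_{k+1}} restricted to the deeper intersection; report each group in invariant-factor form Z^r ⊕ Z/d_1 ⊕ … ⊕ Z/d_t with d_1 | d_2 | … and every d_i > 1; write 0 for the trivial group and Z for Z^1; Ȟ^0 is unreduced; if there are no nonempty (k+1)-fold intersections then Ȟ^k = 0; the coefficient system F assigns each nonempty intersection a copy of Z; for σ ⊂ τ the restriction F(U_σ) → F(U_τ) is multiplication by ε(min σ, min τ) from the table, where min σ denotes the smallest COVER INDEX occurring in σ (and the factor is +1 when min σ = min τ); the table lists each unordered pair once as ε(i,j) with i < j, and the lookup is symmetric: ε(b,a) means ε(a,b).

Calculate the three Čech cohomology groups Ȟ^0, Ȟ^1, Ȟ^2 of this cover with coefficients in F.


nerve of the cover:
  U12={p4,p16} U15={p2,p3,p7} U23={p1,p17} U34={p5,p11,p12} U45={p8,p9}
C dims 5,5; δ0: rk 4, SNF 1^4
Ȟ^0 = (5 − 4) − 0 = 1, so Ȟ^0 ≅ Z
Ȟ^1 = (5 − 0) − 4 = 1, so Ȟ^1 ≅ Z
Ȟ^2 = (0 − 0) − 0 = 0, so Ȟ^2 ≅ 0

Ȟ^0 ≅ Z, Ȟ^1 ≅ Z, Ȟ^2 ≅ 0


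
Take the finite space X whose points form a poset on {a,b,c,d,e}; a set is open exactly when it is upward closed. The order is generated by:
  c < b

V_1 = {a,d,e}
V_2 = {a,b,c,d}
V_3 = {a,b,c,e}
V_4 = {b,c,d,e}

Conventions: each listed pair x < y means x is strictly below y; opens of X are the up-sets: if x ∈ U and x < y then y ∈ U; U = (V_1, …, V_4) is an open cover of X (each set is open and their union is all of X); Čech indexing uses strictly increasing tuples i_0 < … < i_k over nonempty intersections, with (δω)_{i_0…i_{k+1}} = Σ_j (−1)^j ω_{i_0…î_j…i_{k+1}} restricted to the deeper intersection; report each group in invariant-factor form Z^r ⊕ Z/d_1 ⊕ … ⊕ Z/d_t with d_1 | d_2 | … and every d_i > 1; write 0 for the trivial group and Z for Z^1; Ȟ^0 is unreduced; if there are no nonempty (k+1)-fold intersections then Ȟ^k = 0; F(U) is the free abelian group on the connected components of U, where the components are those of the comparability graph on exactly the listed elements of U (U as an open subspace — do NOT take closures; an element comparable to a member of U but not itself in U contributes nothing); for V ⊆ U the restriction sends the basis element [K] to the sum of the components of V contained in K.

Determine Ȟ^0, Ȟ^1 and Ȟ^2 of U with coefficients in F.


Ȟ^0(U;F) ≅ Z^4; Ȟ^1(U;F) ≅ 0; Ȟ^2(U;F) ≅ 0

cover nerve:
  V12={a,d} V13={a,e} V14={d,e} V23={a,b,c} V24={b,c,d} V34={b,c,e}
  V123={a} V124={d} V134={e} V234={b,c}
components per intersection:
  V1: {a} {d} {e}
  V2: {a} {b,c} {d}
  V3: {a} {b,c} {e}
  V4: {b,c} {d} {e}
  V12: {a} {d}
  V13: {a} {e}
  V14: {d} {e}
  V23: {a} {b,c}
  V24: {b,c} {d}
  V34: {b,c} {e}
  V123: {a}
  V124: {d}
  V134: {e}
  V234: {b,c}
C dims 12,12,4; δ0: rk 8, SNF 1^8; δ1: rk 4, SNF 1^4
Ȟ^0: (12−8)−0=4 ⇒ Z^4
Ȟ^1: (12−4)−8=0 ⇒ 0
Ȟ^2: (4−0)−4=0 ⇒ 0


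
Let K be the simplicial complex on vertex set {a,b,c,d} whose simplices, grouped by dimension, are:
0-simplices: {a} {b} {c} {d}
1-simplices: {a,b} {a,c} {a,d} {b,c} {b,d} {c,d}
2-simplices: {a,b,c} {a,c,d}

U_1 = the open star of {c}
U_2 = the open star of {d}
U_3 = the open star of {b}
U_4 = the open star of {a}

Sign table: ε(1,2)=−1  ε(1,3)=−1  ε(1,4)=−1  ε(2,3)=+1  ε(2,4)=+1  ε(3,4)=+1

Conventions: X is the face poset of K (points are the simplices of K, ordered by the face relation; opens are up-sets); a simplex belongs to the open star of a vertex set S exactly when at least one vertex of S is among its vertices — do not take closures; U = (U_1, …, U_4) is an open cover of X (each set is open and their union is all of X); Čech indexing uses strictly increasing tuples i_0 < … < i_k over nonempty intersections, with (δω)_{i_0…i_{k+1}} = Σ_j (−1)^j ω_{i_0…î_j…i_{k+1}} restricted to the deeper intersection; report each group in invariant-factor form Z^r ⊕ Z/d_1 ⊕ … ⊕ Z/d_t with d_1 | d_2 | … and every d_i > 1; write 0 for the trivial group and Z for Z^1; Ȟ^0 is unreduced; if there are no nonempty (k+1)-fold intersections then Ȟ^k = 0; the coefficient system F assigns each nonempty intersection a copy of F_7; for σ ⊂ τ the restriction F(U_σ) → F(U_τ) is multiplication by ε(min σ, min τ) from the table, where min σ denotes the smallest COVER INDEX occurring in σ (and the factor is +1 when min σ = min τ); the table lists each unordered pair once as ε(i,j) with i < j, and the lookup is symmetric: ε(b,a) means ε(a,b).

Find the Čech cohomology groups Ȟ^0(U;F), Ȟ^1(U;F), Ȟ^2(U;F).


cover nerve:
  U1={{c},{a,c},{b,c},{c,d},{a,b,c},{a,c,d}} U2={{d},{a,d},{b,d},{c,d},{a,c,d}} U3={{b},{a,b},{b,c},{b,d},{a,b,c}} U4={{a},{a,b},{a,c},{a,d},{a,b,c},{a,c,d}}
  U12={{c,d},{a,c,d}} U13={{b,c},{a,b,c}} U14={{a,c},{a,b,c},{a,c,d}} U23={{b,d}} U24={{a,d},{a,c,d}} U34={{a,b},{a,b,c}}
  U124={{a,c,d}} U134={{a,b,c}}
C dims 4,6,2; δ0: rk_F7 3; δ1: rk_F7 2
Ȟ^0: (4−3)−0=1 ⇒ Z/7
Ȟ^1: (6−2)−3=1 ⇒ Z/7
Ȟ^2: (2−0)−2=0 ⇒ 0

Ȟ^0 = Z/7,  Ȟ^1 = Z/7,  Ȟ^2 = 0


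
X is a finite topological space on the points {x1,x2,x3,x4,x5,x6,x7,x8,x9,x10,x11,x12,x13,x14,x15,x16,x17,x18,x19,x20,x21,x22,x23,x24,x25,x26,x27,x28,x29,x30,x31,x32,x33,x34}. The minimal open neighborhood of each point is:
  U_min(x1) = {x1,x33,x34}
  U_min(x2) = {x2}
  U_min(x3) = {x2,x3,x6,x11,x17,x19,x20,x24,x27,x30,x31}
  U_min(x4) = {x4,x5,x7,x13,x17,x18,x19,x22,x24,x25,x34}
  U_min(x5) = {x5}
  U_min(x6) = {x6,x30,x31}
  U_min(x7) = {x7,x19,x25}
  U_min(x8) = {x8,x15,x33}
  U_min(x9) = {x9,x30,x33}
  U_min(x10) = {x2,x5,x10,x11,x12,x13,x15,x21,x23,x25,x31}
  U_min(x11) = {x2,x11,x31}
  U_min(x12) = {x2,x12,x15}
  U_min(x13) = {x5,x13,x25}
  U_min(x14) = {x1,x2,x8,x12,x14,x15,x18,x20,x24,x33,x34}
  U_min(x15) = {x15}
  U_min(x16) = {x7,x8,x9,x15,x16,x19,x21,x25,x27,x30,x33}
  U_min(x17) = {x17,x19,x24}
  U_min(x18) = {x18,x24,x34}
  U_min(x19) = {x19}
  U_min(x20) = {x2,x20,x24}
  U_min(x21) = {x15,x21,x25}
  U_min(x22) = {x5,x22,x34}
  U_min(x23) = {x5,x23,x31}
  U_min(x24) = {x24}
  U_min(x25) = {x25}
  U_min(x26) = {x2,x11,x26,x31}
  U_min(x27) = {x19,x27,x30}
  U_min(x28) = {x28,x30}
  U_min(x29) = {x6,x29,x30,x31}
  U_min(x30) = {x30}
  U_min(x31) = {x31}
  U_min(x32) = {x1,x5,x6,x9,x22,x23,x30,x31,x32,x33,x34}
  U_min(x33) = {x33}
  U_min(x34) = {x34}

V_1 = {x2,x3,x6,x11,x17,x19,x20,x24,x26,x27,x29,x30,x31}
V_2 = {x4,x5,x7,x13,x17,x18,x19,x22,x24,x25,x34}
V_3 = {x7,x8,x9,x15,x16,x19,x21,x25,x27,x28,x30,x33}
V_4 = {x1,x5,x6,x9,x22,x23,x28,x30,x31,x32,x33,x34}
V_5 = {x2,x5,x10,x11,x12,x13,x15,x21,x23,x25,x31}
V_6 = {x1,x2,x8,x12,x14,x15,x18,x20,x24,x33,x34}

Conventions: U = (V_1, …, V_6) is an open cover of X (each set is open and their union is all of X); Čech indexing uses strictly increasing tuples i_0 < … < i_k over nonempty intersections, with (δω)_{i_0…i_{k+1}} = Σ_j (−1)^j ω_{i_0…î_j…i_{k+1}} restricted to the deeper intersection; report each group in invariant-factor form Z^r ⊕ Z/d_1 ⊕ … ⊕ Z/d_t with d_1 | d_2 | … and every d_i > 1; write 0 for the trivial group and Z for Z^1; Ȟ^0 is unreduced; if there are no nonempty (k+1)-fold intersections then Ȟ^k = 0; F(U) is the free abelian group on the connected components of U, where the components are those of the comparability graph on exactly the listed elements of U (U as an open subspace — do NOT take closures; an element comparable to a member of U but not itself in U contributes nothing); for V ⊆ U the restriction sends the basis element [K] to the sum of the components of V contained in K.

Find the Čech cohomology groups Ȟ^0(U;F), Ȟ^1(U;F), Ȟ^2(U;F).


cover nerve:
  V12={x17,x19,x24} V13={x19,x27,x30} V14={x6,x30,x31} V15={x2,x11,x31} V16={x2,x20,x24} V23={x7,x19,x25} V24={x5,x22,x34} V25={x5,x13,x25} V26={x18,x24,x34} V34={x9,x28,x30,x33} V35={x15,x21,x25} V36={x8,x15,x33} V45={x5,x23,x31} V46={x1,x33,x34} V56={x2,x12,x15}
  V123={x19} V126={x24} V134={x30} V145={x31} V156={x2} V235={x25} V245={x5} V246={x34} V346={x33} V356={x15}
components per intersection:
  V1: {x2,x3,x6,x11,x17,x19,x20,x24,x26,x27,x29,x30,x31}
  V2: {x4,x5,x7,x13,x17,x18,x19,x22,x24,x25,x34}
  V3: {x7,x8,x9,x15,x16,x19,x21,x25,x27,x28,x30,x33}
  V4: {x1,x5,x6,x9,x22,x23,x28,x30,x31,x32,x33,x34}
  V5: {x2,x5,x10,x11,x12,x13,x15,x21,x23,x25,x31}
  V6: {x1,x2,x8,x12,x14,x15,x18,x20,x24,x33,x34}
  V12: {x17,x19,x24}
  V13: {x19,x27,x30}
  V14: {x6,x30,x31}
  V15: {x2,x11,x31}
  V16: {x2,x20,x24}
  V23: {x7,x19,x25}
  V24: {x5,x22,x34}
  V25: {x5,x13,x25}
  V26: {x18,x24,x34}
  V34: {x9,x28,x30,x33}
  V35: {x15,x21,x25}
  V36: {x8,x15,x33}
  V45: {x5,x23,x31}
  V46: {x1,x33,x34}
  V56: {x2,x12,x15}
  V123: {x19}
  V126: {x24}
  V134: {x30}
  V145: {x31}
  V156: {x2}
  V235: {x25}
  V245: {x5}
  V246: {x34}
  V346: {x33}
  V356: {x15}
C dims 6,15,10; δ0: rk 5, SNF 1^5; δ1: rk 10, SNF 1^9·2
Ȟ^0: (6−5)−0=1 ⇒ Z
Ȟ^1: (15−10)−5=0 ⇒ 0
Ȟ^2: (10−0)−10=0 plus torsion [2] ⇒ Z/2

Ȟ^0 = Z, Ȟ^1 = 0 and Ȟ^2 = Z/2


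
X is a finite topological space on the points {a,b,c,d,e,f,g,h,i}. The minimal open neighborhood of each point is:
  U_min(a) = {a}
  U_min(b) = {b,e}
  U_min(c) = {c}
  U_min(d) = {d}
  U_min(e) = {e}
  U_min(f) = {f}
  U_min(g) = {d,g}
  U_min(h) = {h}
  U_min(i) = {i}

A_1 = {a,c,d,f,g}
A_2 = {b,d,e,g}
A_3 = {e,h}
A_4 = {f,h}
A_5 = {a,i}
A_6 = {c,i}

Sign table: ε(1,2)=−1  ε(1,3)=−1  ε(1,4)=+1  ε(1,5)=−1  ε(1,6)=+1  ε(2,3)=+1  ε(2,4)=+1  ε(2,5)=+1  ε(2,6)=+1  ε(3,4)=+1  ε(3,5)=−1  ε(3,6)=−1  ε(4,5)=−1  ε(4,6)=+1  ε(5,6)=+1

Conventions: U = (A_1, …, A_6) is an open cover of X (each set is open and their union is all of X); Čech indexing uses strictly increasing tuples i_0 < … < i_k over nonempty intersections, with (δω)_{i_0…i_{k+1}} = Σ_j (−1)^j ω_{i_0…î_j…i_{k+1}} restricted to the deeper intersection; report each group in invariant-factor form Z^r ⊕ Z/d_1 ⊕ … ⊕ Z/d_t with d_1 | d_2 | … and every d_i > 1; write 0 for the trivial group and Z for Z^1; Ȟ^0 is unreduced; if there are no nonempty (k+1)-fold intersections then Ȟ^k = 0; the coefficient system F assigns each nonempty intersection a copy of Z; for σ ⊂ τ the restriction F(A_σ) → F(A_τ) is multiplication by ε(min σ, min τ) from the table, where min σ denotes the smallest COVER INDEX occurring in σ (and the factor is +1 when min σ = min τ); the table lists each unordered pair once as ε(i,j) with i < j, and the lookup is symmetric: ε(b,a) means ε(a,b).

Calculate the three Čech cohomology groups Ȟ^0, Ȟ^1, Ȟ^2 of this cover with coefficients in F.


nerve simplices:
  A12={d,g} A14={f} A15={a} A16={c} A23={e} A34={h} A56={i}
C dims 6,7; δ0: rk 6, SNF 1^5·2
degree 0: 6−6−0 = 0 → Ȟ^0 ≅ 0
degree 1: 7−0−6 = 1 plus torsion [2] → Ȟ^1 ≅ Z ⊕ Z/2
degree 2: 0−0−0 = 0 → Ȟ^2 ≅ 0

Ȟ^0(U;F) ≅ 0; Ȟ^1(U;F) ≅ Z ⊕ Z/2; Ȟ^2(U;F) ≅ 0


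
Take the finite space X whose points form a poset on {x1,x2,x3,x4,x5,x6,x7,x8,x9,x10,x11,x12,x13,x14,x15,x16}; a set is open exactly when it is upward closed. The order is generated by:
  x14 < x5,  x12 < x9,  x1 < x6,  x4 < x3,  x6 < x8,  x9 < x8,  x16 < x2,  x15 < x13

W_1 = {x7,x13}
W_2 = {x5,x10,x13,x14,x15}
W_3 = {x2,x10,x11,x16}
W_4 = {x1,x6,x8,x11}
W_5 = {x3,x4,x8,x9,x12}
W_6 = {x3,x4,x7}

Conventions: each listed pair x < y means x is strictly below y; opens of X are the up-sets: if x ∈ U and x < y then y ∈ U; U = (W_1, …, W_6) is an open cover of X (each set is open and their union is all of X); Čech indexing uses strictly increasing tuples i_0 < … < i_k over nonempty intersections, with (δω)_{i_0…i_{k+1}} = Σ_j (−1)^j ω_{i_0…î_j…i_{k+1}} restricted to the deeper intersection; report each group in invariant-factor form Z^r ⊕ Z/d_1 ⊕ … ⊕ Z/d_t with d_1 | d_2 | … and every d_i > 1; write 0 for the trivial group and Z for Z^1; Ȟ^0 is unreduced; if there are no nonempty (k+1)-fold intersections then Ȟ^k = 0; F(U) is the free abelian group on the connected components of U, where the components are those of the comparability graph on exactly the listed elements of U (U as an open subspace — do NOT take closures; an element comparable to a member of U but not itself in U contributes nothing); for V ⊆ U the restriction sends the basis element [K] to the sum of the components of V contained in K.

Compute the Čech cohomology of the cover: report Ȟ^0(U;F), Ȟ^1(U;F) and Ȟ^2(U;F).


Ȟ^0 ≅ Z^8, Ȟ^1 ≅ 0 and Ȟ^2 ≅ 0

intersection data:
  W12={x13} W16={x7} W23={x10} W34={x11} W45={x8} W56={x3,x4}
components per intersection:
  W1: {x7} {x13}
  W2: {x5,x14} {x10} {x13,x15}
  W3: {x2,x16} {x10} {x11}
  W4: {x1,x6,x8} {x11}
  W5: {x3,x4} {x8,x9,x12}
  W6: {x3,x4} {x7}
  W12: {x13}
  W16: {x7}
  W23: {x10}
  W34: {x11}
  W45: {x8}
  W56: {x3,x4}
C dims 14,6; δ0: rk 6, SNF 1^6
Ȟ^0 = (14 − 6) − 0 = 8, so Ȟ^0 ≅ Z^8
Ȟ^1 = (6 − 0) − 6 = 0, so Ȟ^1 ≅ 0
Ȟ^2 = (0 − 0) − 0 = 0, so Ȟ^2 ≅ 0


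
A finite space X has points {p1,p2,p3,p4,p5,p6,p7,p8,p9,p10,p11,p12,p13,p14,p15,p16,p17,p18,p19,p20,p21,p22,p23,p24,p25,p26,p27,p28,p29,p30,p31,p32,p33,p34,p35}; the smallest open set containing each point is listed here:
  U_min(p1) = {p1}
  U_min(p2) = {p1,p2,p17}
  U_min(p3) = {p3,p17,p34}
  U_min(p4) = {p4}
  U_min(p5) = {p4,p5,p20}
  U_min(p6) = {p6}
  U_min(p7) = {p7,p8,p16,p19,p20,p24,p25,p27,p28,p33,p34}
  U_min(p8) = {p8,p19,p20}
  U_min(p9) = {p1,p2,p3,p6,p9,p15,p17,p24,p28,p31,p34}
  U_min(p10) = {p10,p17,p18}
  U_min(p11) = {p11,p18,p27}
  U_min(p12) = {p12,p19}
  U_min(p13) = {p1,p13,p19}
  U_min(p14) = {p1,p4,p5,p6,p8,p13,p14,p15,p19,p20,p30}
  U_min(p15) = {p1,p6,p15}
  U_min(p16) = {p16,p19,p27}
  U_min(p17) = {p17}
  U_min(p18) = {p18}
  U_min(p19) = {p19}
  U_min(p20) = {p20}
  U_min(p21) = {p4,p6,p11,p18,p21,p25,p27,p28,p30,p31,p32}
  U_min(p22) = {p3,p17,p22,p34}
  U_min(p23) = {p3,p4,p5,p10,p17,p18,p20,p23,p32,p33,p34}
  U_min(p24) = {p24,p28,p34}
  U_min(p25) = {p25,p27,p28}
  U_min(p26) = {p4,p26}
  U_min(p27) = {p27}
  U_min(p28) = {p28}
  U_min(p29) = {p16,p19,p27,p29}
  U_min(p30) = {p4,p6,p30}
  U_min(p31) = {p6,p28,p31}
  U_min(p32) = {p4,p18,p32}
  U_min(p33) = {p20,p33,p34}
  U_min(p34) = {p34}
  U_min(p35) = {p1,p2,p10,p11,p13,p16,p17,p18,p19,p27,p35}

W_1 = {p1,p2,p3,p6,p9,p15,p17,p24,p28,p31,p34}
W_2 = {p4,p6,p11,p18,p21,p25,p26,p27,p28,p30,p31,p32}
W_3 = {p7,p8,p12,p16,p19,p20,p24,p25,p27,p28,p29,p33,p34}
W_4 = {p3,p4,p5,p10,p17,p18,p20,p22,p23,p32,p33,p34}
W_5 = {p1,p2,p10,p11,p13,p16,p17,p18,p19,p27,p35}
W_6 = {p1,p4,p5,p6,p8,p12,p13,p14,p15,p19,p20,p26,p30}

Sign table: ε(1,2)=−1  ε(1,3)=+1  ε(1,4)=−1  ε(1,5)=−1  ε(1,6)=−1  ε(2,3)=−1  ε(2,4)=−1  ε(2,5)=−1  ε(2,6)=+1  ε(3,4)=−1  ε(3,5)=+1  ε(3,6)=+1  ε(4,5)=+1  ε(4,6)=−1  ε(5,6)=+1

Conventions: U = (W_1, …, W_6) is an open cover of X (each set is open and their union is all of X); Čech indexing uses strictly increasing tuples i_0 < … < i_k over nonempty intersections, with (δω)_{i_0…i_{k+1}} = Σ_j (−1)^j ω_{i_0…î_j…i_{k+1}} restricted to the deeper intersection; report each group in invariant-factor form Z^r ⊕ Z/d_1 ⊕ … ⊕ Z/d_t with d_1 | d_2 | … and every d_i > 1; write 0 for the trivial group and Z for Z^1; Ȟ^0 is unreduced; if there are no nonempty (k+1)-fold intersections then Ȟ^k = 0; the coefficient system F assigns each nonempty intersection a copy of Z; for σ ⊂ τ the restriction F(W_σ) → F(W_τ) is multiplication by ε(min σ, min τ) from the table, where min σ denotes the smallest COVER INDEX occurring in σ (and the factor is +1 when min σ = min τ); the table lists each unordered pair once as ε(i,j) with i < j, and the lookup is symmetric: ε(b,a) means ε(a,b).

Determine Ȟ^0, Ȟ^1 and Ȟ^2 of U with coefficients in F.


Ȟ^0(U;F) ≅ 0; Ȟ^1(U;F) ≅ Z/2; Ȟ^2(U;F) ≅ Z

nonempty overlaps:
  W12={p6,p28,p31} W13={p24,p28,p34} W14={p3,p17,p34} W15={p1,p2,p17} W16={p1,p6,p15} W23={p25,p27,p28} W24={p4,p18,p32} W25={p11,p18,p27} W26={p4,p6,p26,p30} W34={p20,p33,p34} W35={p16,p19,p27} W36={p8,p12,p19,p20} W45={p10,p17,p18} W46={p4,p5,p20} W56={p1,p13,p19}
  W123={p28} W126={p6} W134={p34} W145={p17} W156={p1} W235={p27} W245={p18} W246={p4} W346={p20} W356={p19}
C dims 6,15,10; δ0: rk 6, SNF 1^5·2; δ1: rk 9, SNF 1^9
degree 0: 6−6−0 = 0 → Ȟ^0 ≅ 0
degree 1: 15−9−6 = 0 plus torsion [2] → Ȟ^1 ≅ Z/2
degree 2: 10−0−9 = 1 → Ȟ^2 ≅ Z


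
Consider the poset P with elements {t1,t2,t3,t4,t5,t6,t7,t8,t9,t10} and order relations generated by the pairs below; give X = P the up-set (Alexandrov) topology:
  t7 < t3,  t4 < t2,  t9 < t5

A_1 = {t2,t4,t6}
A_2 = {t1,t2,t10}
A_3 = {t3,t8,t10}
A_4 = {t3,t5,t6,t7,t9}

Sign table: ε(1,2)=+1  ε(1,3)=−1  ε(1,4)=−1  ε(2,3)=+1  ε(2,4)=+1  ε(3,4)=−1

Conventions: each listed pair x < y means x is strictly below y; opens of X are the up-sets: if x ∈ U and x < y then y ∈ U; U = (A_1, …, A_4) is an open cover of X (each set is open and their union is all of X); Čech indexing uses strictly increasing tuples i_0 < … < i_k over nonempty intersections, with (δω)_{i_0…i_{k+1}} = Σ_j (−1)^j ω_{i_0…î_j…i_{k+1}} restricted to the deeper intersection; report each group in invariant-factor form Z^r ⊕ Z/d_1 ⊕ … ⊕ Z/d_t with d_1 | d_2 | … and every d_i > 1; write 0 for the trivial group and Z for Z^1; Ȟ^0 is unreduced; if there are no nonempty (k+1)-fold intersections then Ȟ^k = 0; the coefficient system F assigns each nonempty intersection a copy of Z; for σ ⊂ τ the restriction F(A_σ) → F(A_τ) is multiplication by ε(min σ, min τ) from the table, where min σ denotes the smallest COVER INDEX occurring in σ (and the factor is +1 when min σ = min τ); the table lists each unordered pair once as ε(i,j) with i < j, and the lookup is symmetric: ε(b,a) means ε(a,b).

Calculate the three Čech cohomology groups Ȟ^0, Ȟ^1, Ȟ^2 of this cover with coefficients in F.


cover nerve:
  A12={t2} A14={t6} A23={t10} A34={t3}
C dims 4,4; δ0: rk 3, SNF 1^3
Ȟ^0: (4−3)−0=1 ⇒ Z
Ȟ^1: (4−0)−3=1 ⇒ Z
Ȟ^2: (0−0)−0=0 ⇒ 0

Ȟ^0 ≅ Z,  Ȟ^1 ≅ Z,  Ȟ^2 ≅ 0


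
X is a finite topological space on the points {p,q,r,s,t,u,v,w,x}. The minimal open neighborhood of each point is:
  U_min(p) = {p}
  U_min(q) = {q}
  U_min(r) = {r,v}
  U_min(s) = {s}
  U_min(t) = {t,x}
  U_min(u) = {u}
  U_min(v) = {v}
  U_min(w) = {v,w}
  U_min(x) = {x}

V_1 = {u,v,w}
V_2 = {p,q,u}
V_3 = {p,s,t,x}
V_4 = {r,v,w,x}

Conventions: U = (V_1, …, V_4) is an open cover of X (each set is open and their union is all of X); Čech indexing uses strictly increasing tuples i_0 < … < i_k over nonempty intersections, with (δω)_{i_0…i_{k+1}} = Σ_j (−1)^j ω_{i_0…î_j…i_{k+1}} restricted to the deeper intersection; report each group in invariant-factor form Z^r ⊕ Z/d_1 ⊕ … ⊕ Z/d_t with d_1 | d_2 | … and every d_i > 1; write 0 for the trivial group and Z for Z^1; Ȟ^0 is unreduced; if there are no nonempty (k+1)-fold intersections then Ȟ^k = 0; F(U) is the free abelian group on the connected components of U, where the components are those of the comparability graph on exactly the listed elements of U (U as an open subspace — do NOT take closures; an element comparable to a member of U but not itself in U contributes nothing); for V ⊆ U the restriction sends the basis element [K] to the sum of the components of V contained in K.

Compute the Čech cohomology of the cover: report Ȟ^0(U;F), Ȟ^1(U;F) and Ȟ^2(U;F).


Ȟ^0(U;F) ≅ Z^6, Ȟ^1(U;F) ≅ 0 and Ȟ^2(U;F) ≅ 0

nonempty intersections:
  V12={u} V14={v,w} V23={p} V34={x}
components per intersection:
  V1: {u} {v,w}
  V2: {p} {q} {u}
  V3: {p} {s} {t,x}
  V4: {r,v,w} {x}
  V12: {u}
  V14: {v,w}
  V23: {p}
  V34: {x}
C dims 10,4; δ0: rk 4, SNF 1^4
Ȟ^0: (10−4)−0=6 ⇒ Z^6
Ȟ^1: (4−0)−4=0 ⇒ 0
Ȟ^2: (0−0)−0=0 ⇒ 0


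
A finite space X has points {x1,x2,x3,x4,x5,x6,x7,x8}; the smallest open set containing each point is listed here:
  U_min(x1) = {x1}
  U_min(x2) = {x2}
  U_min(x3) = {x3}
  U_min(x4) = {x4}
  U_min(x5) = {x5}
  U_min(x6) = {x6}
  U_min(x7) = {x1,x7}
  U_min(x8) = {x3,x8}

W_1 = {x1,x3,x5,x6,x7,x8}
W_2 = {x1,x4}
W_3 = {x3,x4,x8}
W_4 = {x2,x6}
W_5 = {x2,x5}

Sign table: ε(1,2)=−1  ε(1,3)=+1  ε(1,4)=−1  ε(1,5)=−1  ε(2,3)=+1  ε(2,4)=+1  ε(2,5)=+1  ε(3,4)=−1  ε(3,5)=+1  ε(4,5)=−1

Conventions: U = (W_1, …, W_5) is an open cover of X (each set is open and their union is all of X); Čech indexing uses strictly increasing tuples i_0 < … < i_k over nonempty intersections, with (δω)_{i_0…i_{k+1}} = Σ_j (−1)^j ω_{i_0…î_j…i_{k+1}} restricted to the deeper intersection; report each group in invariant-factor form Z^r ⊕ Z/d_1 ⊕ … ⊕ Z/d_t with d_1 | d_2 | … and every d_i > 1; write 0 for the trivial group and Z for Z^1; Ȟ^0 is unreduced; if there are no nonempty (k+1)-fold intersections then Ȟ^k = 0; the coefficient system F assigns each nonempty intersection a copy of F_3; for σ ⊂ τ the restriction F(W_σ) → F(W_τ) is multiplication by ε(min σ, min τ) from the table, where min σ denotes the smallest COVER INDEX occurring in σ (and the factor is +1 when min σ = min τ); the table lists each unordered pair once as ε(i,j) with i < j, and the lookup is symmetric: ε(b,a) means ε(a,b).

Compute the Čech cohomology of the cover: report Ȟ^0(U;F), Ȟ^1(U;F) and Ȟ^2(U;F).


nonempty overlaps:
  W12={x1} W13={x3,x8} W14={x6} W15={x5} W23={x4} W45={x2}
C dims 5,6; δ0: rk_F3 5
degree 0: 5−5−0 = 0 → Ȟ^0 ≅ 0
degree 1: 6−0−5 = 1 → Ȟ^1 ≅ Z/3
degree 2: 0−0−0 = 0 → Ȟ^2 ≅ 0

Ȟ^0 = 0; Ȟ^1 = Z/3; Ȟ^2 = 0


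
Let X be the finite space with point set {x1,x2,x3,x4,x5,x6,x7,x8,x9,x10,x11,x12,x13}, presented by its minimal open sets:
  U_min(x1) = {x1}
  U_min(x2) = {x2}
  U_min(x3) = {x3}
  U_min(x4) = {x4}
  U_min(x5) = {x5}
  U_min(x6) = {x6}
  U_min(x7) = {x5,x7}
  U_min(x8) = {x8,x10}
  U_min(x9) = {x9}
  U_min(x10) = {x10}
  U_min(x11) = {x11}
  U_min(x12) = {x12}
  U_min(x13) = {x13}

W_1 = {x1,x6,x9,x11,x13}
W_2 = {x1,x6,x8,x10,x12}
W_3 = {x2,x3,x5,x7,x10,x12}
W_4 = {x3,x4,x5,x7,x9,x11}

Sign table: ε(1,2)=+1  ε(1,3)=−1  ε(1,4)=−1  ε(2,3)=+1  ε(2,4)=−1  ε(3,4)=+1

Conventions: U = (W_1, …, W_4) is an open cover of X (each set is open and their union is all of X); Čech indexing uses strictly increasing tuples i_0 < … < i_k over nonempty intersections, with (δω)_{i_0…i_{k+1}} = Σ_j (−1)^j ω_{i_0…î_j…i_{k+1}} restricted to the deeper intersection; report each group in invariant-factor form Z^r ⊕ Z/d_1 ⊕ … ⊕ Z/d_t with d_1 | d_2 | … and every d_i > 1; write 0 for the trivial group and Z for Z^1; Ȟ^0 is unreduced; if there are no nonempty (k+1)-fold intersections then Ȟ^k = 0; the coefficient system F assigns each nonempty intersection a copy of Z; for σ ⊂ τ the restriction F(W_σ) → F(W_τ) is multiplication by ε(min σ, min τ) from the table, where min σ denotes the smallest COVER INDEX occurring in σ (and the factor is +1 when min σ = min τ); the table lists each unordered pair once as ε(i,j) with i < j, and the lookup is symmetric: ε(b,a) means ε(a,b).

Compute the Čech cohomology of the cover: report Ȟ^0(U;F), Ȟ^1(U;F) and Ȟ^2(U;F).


nerve of the cover:
  W12={x1,x6} W14={x9,x11} W23={x10,x12} W34={x3,x5,x7}
C dims 4,4; δ0: rk 4, SNF 1^3·2
Ȟ^0 = (4 − 4) − 0 = 0, so Ȟ^0 ≅ 0
Ȟ^1 = (4 − 0) − 4 = 0 plus torsion [2], so Ȟ^1 ≅ Z/2
Ȟ^2 = (0 − 0) − 0 = 0, so Ȟ^2 ≅ 0

Ȟ^0 = 0, Ȟ^1 = Z/2, Ȟ^2 = 0


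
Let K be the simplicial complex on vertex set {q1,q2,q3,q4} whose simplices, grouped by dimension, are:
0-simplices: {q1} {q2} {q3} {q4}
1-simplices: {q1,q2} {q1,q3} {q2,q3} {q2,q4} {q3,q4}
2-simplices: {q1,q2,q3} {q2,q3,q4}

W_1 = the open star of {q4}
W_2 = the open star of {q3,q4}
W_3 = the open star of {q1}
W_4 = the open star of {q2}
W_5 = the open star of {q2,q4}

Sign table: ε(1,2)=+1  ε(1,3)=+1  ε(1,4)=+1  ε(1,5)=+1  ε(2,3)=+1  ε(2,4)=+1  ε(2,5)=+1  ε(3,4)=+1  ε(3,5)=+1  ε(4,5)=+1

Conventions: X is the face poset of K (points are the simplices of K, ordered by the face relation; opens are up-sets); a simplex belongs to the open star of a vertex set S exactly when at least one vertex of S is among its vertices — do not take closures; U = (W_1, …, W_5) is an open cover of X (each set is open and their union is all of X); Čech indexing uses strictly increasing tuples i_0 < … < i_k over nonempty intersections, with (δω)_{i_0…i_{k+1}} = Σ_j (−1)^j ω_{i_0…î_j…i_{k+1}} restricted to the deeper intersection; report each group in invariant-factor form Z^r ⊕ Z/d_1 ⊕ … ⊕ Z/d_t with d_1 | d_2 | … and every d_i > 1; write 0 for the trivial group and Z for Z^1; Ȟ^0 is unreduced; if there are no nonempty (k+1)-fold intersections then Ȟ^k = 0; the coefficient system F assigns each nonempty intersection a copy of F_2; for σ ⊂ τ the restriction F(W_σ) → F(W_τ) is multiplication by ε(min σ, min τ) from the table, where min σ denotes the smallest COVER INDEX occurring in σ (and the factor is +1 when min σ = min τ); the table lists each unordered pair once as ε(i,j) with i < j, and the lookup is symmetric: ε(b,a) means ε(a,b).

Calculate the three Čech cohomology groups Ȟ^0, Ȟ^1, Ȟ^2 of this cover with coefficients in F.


Ȟ^0(U;F) ≅ Z/2, Ȟ^1(U;F) ≅ 0, Ȟ^2(U;F) ≅ 0

cover nerve:
  W1={{q4},{q2,q4},{q3,q4},{q2,q3,q4}} W2={{q3},{q4},{q1,q3},{q2,q3},{q2,q4},{q3,q4},{q1,q2,q3},{q2,q3,q4}} W3={{q1},{q1,q2},{q1,q3},{q1,q2,q3}} W4={{q2},{q1,q2},{q2,q3},{q2,q4},{q1,q2,q3},{q2,q3,q4}} W5={{q2},{q4},{q1,q2},{q2,q3},{q2,q4},{q3,q4},{q1,q2,q3},{q2,q3,q4}}
  W12={{q4},{q2,q4},{q3,q4},{q2,q3,q4}} W14={{q2,q4},{q2,q3,q4}} W15={{q4},{q2,q4},{q3,q4},{q2,q3,q4}} W23={{q1,q3},{q1,q2,q3}} W24={{q2,q3},{q2,q4},{q1,q2,q3},{q2,q3,q4}} W25={{q4},{q2,q3},{q2,q4},{q3,q4},{q1,q2,q3},{q2,q3,q4}} W34={{q1,q2},{q1,q2,q3}} W35={{q1,q2},{q1,q2,q3}} W45={{q2},{q1,q2},{q2,q3},{q2,q4},{q1,q2,q3},{q2,q3,q4}}
  W124={{q2,q4},{q2,q3,q4}} W125={{q4},{q2,q4},{q3,q4},{q2,q3,q4}} W145={{q2,q4},{q2,q3,q4}} W234={{q1,q2,q3}} W235={{q1,q2,q3}} W245={{q2,q3},{q2,q4},{q1,q2,q3},{q2,q3,q4}} W345={{q1,q2},{q1,q2,q3}}
  W1245={{q2,q4},{q2,q3,q4}} W2345={{q1,q2,q3}}
C dims 5,9,7,2; δ0: rk_F2 4; δ1: rk_F2 5; δ2: rk_F2 2
Ȟ^0: (5−4)−0=1 ⇒ Z/2
Ȟ^1: (9−5)−4=0 ⇒ 0
Ȟ^2: (7−2)−5=0 ⇒ 0
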